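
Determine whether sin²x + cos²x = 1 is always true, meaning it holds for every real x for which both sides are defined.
Claim: sin²x + cos²x = 1.
Reasoning: The point (cos x, sin x) lies on the unit circle X² + Y² = 1, so cos²x + sin²x = 1 for every real x.
So the two sides agree for every real x for which both sides are defined.

Conclusion: Yes, this is an identity.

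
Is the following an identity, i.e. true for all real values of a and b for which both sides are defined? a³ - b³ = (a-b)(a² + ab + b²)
Claim: a³ - b³ = (a-b)(a² + ab + b²).
Reasoning: Expand the right side: (a-b)(a² + ab + b²) = a³ + a²b + ab² - a²b - ab² - b³ = a³ - b³ (the middle terms cancel in pairs).
So the two sides agree for all real values of a and b for which both sides are defined.

Conclusion: Yes, this is an identity.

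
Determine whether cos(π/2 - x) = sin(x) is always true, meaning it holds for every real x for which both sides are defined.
Claim: cos(π/2 - x) = sin(x).
Reasoning: Use cos(u - v) = cos(u)cos(v) + sin(u)sin(v) with u = π/2, v = x: cos(π/2)cos(x) + sin(π/2)sin(x) = 0·cos(x) + 1·sin(x) = sin(x).
So the two sides agree for every real x for which both sides are defined.

Conclusion: Yes, this is an identity.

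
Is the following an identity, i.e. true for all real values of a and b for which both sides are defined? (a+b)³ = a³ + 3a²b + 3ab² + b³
Yes, this is an identity.

Claim: (a+b)³ = a³ + 3a²b + 3ab² + b³.
Reasoning: (a+b)³ = (a+b)(a+b)² = (a+b)(a² + 2ab + b²) = a³ + 2a²b + ab² + a²b + 2ab² + b³ = a³ + 3a²b + 3ab² + b³.
So the two sides agree for all real values of a and b for which both sides are defined.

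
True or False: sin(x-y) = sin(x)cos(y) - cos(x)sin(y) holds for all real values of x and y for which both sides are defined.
Claim: sin(x-y) = sin(x)cos(y) - cos(x)sin(y).
Reasoning: Replace y by -y in sin(x+y) = sin(x)cos(y) + cos(x)sin(y) and use cos(-y) = cos(y), sin(-y) = -sin(y): sin(x-y) = sin(x)cos(y) - cos(x)sin(y).
So the two sides agree for all real values of x and y for which both sides are defined.

Conclusion: True.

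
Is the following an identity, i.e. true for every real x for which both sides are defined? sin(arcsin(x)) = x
Yes, this is an identity.

Claim: sin(arcsin(x)) = x.
Reasoning: For -1 ≤ x ≤ 1 (where arcsin is defined), arcsin(x) is by definition an angle whose sine equals x. Taking the sine of that angle returns x. (Note the other order, arcsin(sin x) = x, is NOT an identity.)
So the two sides agree for every real x for which both sides are defined.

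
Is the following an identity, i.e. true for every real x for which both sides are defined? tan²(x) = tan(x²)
Claim: tan²(x) = tan(x²).
Test a specific point where both sides are defined: x = π/6.
LHS = tan²(x) ≈ 0.3333
RHS = tan(x²) ≈ 0.2812
Since 0.3333 ≠ 0.2812, the equation fails at this point, so it cannot hold for every real x for which both sides are defined.
tan²(x) means (tan x)², squaring the output; tan(x²) squares the input. These are different functions.

Conclusion: No, this is NOT an identity.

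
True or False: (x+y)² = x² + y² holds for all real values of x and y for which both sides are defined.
Claim: (x+y)² = x² + y².
Test a specific point where both sides are defined: x = 4, y = 1/2.
LHS = (x+y)² ≈ 20.2500
RHS = x² + y² ≈ 16.2500
Since 20.2500 ≠ 16.2500, the equation fails at this point, so it cannot hold for all real values of x and y for which both sides are defined.
The correct expansion is (x+y)² = x² + 2xy + y²; the cross term 2xy is missing.

Conclusion: False.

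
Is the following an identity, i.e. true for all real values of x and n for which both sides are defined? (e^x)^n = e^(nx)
Claim: (e^x)^n = e^(nx).
Reasoning: e^x is a positive real number, and for a positive base B and real exponent n, B^n = e^(n·ln B). With B = e^x, ln B = x, so (e^x)^n = e^(n·x).
So the two sides agree for all real values of x and n for which both sides are defined.

Conclusion: Yes, this is an identity.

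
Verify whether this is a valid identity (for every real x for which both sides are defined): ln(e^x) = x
Claim: ln(e^x) = x.
Reasoning: ln is the inverse of the exponential: ln(e^x) asks for the exponent p with e^p = e^x, and since e^p is one-to-one that exponent is p = x.
So the two sides agree for every real x for which both sides are defined.

Conclusion: Yes, this is an identity.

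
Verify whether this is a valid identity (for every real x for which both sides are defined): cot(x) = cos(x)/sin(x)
Claim: cot(x) = cos(x)/sin(x).
Reasoning: cot(x) is defined as 1/tan(x) = 1/(sin(x)/cos(x)) = cos(x)/sin(x), wherever sin(x) ≠ 0.
So the two sides agree for every real x for which both sides are defined.

Conclusion: Yes, this is an identity.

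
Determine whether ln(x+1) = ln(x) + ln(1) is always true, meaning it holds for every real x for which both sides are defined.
No, this is NOT an identity.

Claim: ln(x+1) = ln(x) + ln(1).
Test a specific point where both sides are defined: x = 1.
LHS = ln(x+1) ≈ 0.6931
RHS = ln(x) + ln(1) ≈ 0.0000
Since 0.6931 ≠ 0.0000, the equation fails at this point, so it cannot hold for every real x for which both sides are defined.
ln(1) = 0, so the right side is just ln(x), which differs from ln(x+1).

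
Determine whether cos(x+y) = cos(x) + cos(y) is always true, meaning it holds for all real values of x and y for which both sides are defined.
No, this is NOT an identity.

Claim: cos(x+y) = cos(x) + cos(y).
Test a specific point where both sides are defined: x = 2π/3, y = -π/3.
LHS = cos(x+y) ≈ 0.5000
RHS = cos(x) + cos(y) ≈ 0.0000
Since 0.5000 ≠ 0.0000, the equation fails at this point, so it cannot hold for all real values of x and y for which both sides are defined.
The correct expansion is cos(x+y) = cos(x)cos(y) - sin(x)sin(y); cosine is not additive.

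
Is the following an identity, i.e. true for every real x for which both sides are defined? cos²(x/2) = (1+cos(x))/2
Claim: cos²(x/2) = (1+cos(x))/2.
Reasoning: Use cos(2θ) = 2cos²θ - 1 with θ = x/2: cos(x) = 2cos²(x/2) - 1. Solving for cos²(x/2) gives (1 + cos(x))/2.
So the two sides agree for every real x for which both sides are defined.

Conclusion: Yes, this is an identity.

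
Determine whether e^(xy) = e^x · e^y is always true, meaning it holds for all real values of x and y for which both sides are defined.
No, this is NOT an identity.

Claim: e^(xy) = e^x · e^y.
Test a specific point where both sides are defined: x = 4, y = -1.
LHS = e^(xy) ≈ 0.0183
RHS = e^x · e^y ≈ 20.0855
Since 0.0183 ≠ 20.0855, the equation fails at this point, so it cannot hold for all real values of x and y for which both sides are defined.
e^x · e^y = e^(x+y), not e^(xy).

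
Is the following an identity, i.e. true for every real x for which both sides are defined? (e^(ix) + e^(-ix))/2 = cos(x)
Yes, this is an identity.

Claim: (e^(ix) + e^(-ix))/2 = cos(x).
Reasoning: By Euler's formula e^(ix) = cos(x) + i·sin(x) and e^(-ix) = cos(x) - i·sin(x). Adding cancels the sine terms: e^(ix) + e^(-ix) = 2cos(x); divide by 2.
So the two sides agree for every real x for which both sides are defined.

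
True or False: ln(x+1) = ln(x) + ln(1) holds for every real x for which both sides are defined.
False.

Claim: ln(x+1) = ln(x) + ln(1).
Test a specific point where both sides are defined: x = 1/2.
LHS = ln(x+1) ≈ 0.4055
RHS = ln(x) + ln(1) ≈ -0.6931
Since 0.4055 ≠ -0.6931, the equation fails at this point, so it cannot hold for every real x for which both sides are defined.
ln(1) = 0, so the right side is just ln(x), which differs from ln(x+1).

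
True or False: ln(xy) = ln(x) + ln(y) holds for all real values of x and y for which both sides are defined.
Claim: ln(xy) = ln(x) + ln(y).
Reasoning: Both sides are simultaneously defined only when x, y > 0. Write x = e^p, y = e^q (p = ln x, q = ln y). Then xy = e^p · e^q = e^(p+q), so ln(xy) = p + q = ln(x) + ln(y).
So the two sides agree for all real values of x and y for which both sides are defined.

Conclusion: True.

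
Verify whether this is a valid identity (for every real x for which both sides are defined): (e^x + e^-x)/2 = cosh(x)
Claim: (e^x + e^-x)/2 = cosh(x).
Reasoning: This is exactly the definition of the hyperbolic cosine: cosh(x) := (e^x + e^-x)/2.
So the two sides agree for every real x for which both sides are defined.

Conclusion: Yes, this is an identity.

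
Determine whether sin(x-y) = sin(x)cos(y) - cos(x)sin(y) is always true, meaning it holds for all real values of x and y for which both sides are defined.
Claim: sin(x-y) = sin(x)cos(y) - cos(x)sin(y).
Reasoning: Replace y by -y in sin(x+y) = sin(x)cos(y) + cos(x)sin(y) and use cos(-y) = cos(y), sin(-y) = -sin(y): sin(x-y) = sin(x)cos(y) - cos(x)sin(y).
So the two sides agree for all real values of x and y for which both sides are defined.

Conclusion: Yes, this is an identity.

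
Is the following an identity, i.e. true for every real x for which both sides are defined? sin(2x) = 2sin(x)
No, this is NOT an identity.

Claim: sin(2x) = 2sin(x).
Test a specific point where both sides are defined: x = π/3.
LHS = sin(2x) ≈ 0.8660
RHS = 2sin(x) ≈ 1.7321
Since 0.8660 ≠ 1.7321, the equation fails at this point, so it cannot hold for every real x for which both sides are defined.
The correct double-angle formula is sin(2x) = 2sin(x)cos(x).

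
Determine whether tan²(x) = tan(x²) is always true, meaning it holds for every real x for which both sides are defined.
Claim: tan²(x) = tan(x²).
Test a specific point where both sides are defined: x = -π/3.
LHS = tan²(x) ≈ 3.0000
RHS = tan(x²) ≈ 1.9485
Since 3.0000 ≠ 1.9485, the equation fails at this point, so it cannot hold for every real x for which both sides are defined.
tan²(x) means (tan x)², squaring the output; tan(x²) squares the input. These are different functions.

Conclusion: No, this is NOT an identity.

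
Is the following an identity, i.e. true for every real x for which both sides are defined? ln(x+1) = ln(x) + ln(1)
No, this is NOT an identity.

Claim: ln(x+1) = ln(x) + ln(1).
Test a specific point where both sides are defined: x = 2.
LHS = ln(x+1) ≈ 1.0986
RHS = ln(x) + ln(1) ≈ 0.6931
Since 1.0986 ≠ 0.6931, the equation fails at this point, so it cannot hold for every real x for which both sides are defined.
ln(1) = 0, so the right side is just ln(x), which differs from ln(x+1).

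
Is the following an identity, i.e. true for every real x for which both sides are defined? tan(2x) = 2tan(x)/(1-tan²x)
Yes, this is an identity.

Claim: tan(2x) = 2tan(x)/(1-tan²x).
Reasoning: tan(2x) = sin(2x)/cos(2x) = 2sin(x)cos(x) / (cos²x - sin²x). Divide numerator and denominator by cos²x: 2tan(x) / (1 - tan²x).
So the two sides agree for every real x for which both sides are defined.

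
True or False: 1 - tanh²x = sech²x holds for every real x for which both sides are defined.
Claim: 1 - tanh²x = sech²x.
Reasoning: Divide cosh²x - sinh²x = 1 through by cosh²x (never zero): 1 - tanh²x = 1/cosh²x = sech²x.
So the two sides agree for every real x for which both sides are defined.

Conclusion: True.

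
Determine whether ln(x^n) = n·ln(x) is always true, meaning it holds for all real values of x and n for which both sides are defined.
Yes, this is an identity.

Claim: ln(x^n) = n·ln(x).
Reasoning: The right side requires x > 0. For x > 0, x^n = (e^(ln x))^n = e^(n·ln x), so taking ln of both sides gives ln(x^n) = n·ln(x).
So the two sides agree for all real values of x and n for which both sides are defined.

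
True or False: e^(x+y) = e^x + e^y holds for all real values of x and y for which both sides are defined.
False.

Claim: e^(x+y) = e^x + e^y.
Test a specific point where both sides are defined: x = 1/2, y = -3.
LHS = e^(x+y) ≈ 0.0821
RHS = e^x + e^y ≈ 1.6985
Since 0.0821 ≠ 1.6985, the equation fails at this point, so it cannot hold for all real values of x and y for which both sides are defined.
The correct rule is e^(x+y) = e^x · e^y (a product, not a sum).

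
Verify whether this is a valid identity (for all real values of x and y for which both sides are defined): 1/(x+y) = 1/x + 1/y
Claim: 1/(x+y) = 1/x + 1/y.
Test a specific point where both sides are defined: x = -3, y = 2.
LHS = 1/(x+y) ≈ -1.0000
RHS = 1/x + 1/y ≈ 0.1667
Since -1.0000 ≠ 0.1667, the equation fails at this point, so it cannot hold for all real values of x and y for which both sides are defined.
1/x + 1/y = (x+y)/(xy), which is not 1/(x+y).

Conclusion: No, this is NOT an identity.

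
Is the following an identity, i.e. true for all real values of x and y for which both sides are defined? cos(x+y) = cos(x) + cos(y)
No, this is NOT an identity.

Claim: cos(x+y) = cos(x) + cos(y).
Test a specific point where both sides are defined: x = -π/4, y = π/3.
LHS = cos(x+y) ≈ 0.9659
RHS = cos(x) + cos(y) ≈ 1.2071
Since 0.9659 ≠ 1.2071, the equation fails at this point, so it cannot hold for all real values of x and y for which both sides are defined.
The correct expansion is cos(x+y) = cos(x)cos(y) - sin(x)sin(y); cosine is not additive.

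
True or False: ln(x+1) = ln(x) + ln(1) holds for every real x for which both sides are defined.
False.

Claim: ln(x+1) = ln(x) + ln(1).
Test a specific point where both sides are defined: x = 1/2.
LHS = ln(x+1) ≈ 0.4055
RHS = ln(x) + ln(1) ≈ -0.6931
Since 0.4055 ≠ -0.6931, the equation fails at this point, so it cannot hold for every real x for which both sides are defined.
ln(1) = 0, so the right side is just ln(x), which differs from ln(x+1).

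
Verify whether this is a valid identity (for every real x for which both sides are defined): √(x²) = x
No, this is NOT an identity.

Claim: √(x²) = x.
Test a specific point where both sides are defined: x = -1.
LHS = √(x²) ≈ 1.0000
RHS = x ≈ -1.0000
Since 1.0000 ≠ -1.0000, the equation fails at this point, so it cannot hold for every real x for which both sides are defined.
√(x²) = |x|, which differs from x whenever x < 0 (both sides are defined for every real x).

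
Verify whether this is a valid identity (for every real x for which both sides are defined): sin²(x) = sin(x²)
No, this is NOT an identity.

Claim: sin²(x) = sin(x²).
Test a specific point where both sides are defined: x = π.
LHS = sin²(x) ≈ 0.0000
RHS = sin(x²) ≈ -0.4303
Since 0.0000 ≠ -0.4303, the equation fails at this point, so it cannot hold for every real x for which both sides are defined.
sin²(x) means (sin x)², squaring the output; sin(x²) squares the input. These are different functions.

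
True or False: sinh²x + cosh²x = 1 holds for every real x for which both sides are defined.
Claim: sinh²x + cosh²x = 1.
Test a specific point where both sides are defined: x = 1.
LHS = sinh²x + cosh²x ≈ 3.7622
RHS = 1 ≈ 1.0000
Since 3.7622 ≠ 1.0000, the equation fails at this point, so it cannot hold for every real x for which both sides are defined.
The correct hyperbolic identity is cosh²x - sinh²x = 1 (a difference); the sum sinh²x + cosh²x equals cosh(2x).

Conclusion: False.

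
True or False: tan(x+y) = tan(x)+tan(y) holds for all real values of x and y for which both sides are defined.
False.

Claim: tan(x+y) = tan(x)+tan(y).
Test a specific point where both sides are defined: x = 2π/3, y = -π/4.
LHS = tan(x+y) ≈ 3.7321
RHS = tan(x)+tan(y) ≈ -2.7321
Since 3.7321 ≠ -2.7321, the equation fails at this point, so it cannot hold for all real values of x and y for which both sides are defined.
The correct formula is tan(x+y) = (tan(x) + tan(y))/(1 - tan(x)tan(y)).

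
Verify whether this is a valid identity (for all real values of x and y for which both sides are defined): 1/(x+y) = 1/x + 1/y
Claim: 1/(x+y) = 1/x + 1/y.
Test a specific point where both sides are defined: x = 4, y = -1.
LHS = 1/(x+y) ≈ 0.3333
RHS = 1/x + 1/y ≈ -0.7500
Since 0.3333 ≠ -0.7500, the equation fails at this point, so it cannot hold for all real values of x and y for which both sides are defined.
1/x + 1/y = (x+y)/(xy), which is not 1/(x+y).

Conclusion: No, this is NOT an identity.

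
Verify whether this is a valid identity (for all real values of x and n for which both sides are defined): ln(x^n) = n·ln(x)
Claim: ln(x^n) = n·ln(x).
Reasoning: The right side requires x > 0. For x > 0, x^n = (e^(ln x))^n = e^(n·ln x), so taking ln of both sides gives ln(x^n) = n·ln(x).
So the two sides agree for all real values of x and n for which both sides are defined.

Conclusion: Yes, this is an identity.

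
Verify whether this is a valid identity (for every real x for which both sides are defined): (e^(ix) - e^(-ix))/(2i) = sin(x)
Yes, this is an identity.

Claim: (e^(ix) - e^(-ix))/(2i) = sin(x).
Reasoning: By Euler's formula e^(ix) = cos(x) + i·sin(x) and e^(-ix) = cos(x) - i·sin(x). Subtracting cancels the cosine terms: e^(ix) - e^(-ix) = 2i·sin(x); divide by 2i.
So the two sides agree for every real x for which both sides are defined.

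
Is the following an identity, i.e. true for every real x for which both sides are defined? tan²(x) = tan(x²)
No, this is NOT an identity.

Claim: tan²(x) = tan(x²).
Test a specific point where both sides are defined: x = π.
LHS = tan²(x) ≈ 0.0000
RHS = tan(x²) ≈ 0.4767
Since 0.0000 ≠ 0.4767, the equation fails at this point, so it cannot hold for every real x for which both sides are defined.
tan²(x) means (tan x)², squaring the output; tan(x²) squares the input. These are different functions.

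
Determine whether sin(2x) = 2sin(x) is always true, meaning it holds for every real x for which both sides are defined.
Claim: sin(2x) = 2sin(x).
Test a specific point where both sides are defined: x = π/3.
LHS = sin(2x) ≈ 0.8660
RHS = 2sin(x) ≈ 1.7321
Since 0.8660 ≠ 1.7321, the equation fails at this point, so it cannot hold for every real x for which both sides are defined.
The correct double-angle formula is sin(2x) = 2sin(x)cos(x).

Conclusion: No, this is NOT an identity.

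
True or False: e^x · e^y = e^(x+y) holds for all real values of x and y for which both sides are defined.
Claim: e^x · e^y = e^(x+y).
Reasoning: This is the law of exponents for a common base: multiplying powers adds exponents. E.g. from the series, (Σ x^j/j!)(Σ y^k/k!) = Σ_m (Σ_{j+k=m} x^j y^k/(j!k!)) = Σ_m (x+y)^m/m! by the binomial theorem.
So the two sides agree for all real values of x and y for which both sides are defined.

Conclusion: True.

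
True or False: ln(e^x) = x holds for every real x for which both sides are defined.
True.

Claim: ln(e^x) = x.
Reasoning: ln is the inverse of the exponential: ln(e^x) asks for the exponent p with e^p = e^x, and since e^p is one-to-one that exponent is p = x.
So the two sides agree for every real x for which both sides are defined.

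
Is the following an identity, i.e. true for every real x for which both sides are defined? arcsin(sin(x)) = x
No, this is NOT an identity.

Claim: arcsin(sin(x)) = x.
Test a specific point where both sides are defined: x = π.
LHS = arcsin(sin(x)) ≈ 0.0000
RHS = x ≈ 3.1416
Since 0.0000 ≠ 3.1416, the equation fails at this point, so it cannot hold for every real x for which both sides are defined.
arcsin only returns values in [-π/2, π/2], so arcsin(sin(x)) = x holds only for x in that interval, not for all real x.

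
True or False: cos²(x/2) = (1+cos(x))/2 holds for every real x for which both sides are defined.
Claim: cos²(x/2) = (1+cos(x))/2.
Reasoning: Use cos(2θ) = 2cos²θ - 1 with θ = x/2: cos(x) = 2cos²(x/2) - 1. Solving for cos²(x/2) gives (1 + cos(x))/2.
So the two sides agree for every real x for which both sides are defined.

Conclusion: True.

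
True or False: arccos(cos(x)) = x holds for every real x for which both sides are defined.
Claim: arccos(cos(x)) = x.
Test a specific point where both sides are defined: x = -π/3.
LHS = arccos(cos(x)) ≈ 1.0472
RHS = x ≈ -1.0472
Since 1.0472 ≠ -1.0472, the equation fails at this point, so it cannot hold for every real x for which both sides are defined.
arccos only returns values in [0, π], so arccos(cos(x)) = x holds only for x in that interval, not for all real x.

Conclusion: False.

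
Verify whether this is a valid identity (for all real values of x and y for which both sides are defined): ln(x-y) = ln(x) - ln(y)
Claim: ln(x-y) = ln(x) - ln(y).
Test a specific point where both sides are defined: x = 5, y = 2.
LHS = ln(x-y) ≈ 1.0986
RHS = ln(x) - ln(y) ≈ 0.9163
Since 1.0986 ≠ 0.9163, the equation fails at this point, so it cannot hold for all real values of x and y for which both sides are defined.
ln(x) - ln(y) = ln(x/y), not ln(x-y).

Conclusion: No, this is NOT an identity.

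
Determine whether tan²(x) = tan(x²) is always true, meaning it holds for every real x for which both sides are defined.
Claim: tan²(x) = tan(x²).
Test a specific point where both sides are defined: x = -π/4.
LHS = tan²(x) ≈ 1.0000
RHS = tan(x²) ≈ 0.7092
Since 1.0000 ≠ 0.7092, the equation fails at this point, so it cannot hold for every real x for which both sides are defined.
tan²(x) means (tan x)², squaring the output; tan(x²) squares the input. These are different functions.

Conclusion: No, this is NOT an identity.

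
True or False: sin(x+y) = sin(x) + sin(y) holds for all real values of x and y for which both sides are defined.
False.

Claim: sin(x+y) = sin(x) + sin(y).
Test a specific point where both sides are defined: x = -π/6, y = -π/4.
LHS = sin(x+y) ≈ -0.9659
RHS = sin(x) + sin(y) ≈ -1.2071
Since -0.9659 ≠ -1.2071, the equation fails at this point, so it cannot hold for all real values of x and y for which both sides are defined.
The correct expansion is sin(x+y) = sin(x)cos(y) + cos(x)sin(y); sine is not additive.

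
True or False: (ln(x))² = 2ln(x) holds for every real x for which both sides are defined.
False.

Claim: (ln(x))² = 2ln(x).
Test a specific point where both sides are defined: x = 3.
LHS = (ln(x))² ≈ 1.2069
RHS = 2ln(x) ≈ 2.1972
Since 1.2069 ≠ 2.1972, the equation fails at this point, so it cannot hold for every real x for which both sides are defined.
2ln(x) equals ln(x²), which is not the same as (ln x)².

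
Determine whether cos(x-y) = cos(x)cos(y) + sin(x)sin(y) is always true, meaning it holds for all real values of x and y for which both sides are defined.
Yes, this is an identity.

Claim: cos(x-y) = cos(x)cos(y) + sin(x)sin(y).
Reasoning: Replace y by -y in cos(x+y) = cos(x)cos(y) - sin(x)sin(y) and use cos(-y) = cos(y), sin(-y) = -sin(y): cos(x-y) = cos(x)cos(y) + sin(x)sin(y).
So the two sides agree for all real values of x and y for which both sides are defined.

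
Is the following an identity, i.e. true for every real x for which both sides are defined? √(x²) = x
Claim: √(x²) = x.
Test a specific point where both sides are defined: x = -2.
LHS = √(x²) ≈ 2.0000
RHS = x ≈ -2.0000
Since 2.0000 ≠ -2.0000, the equation fails at this point, so it cannot hold for every real x for which both sides are defined.
√(x²) = |x|, which differs from x whenever x < 0 (both sides are defined for every real x).

Conclusion: No, this is NOT an identity.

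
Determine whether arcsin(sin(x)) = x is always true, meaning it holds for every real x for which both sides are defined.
No, this is NOT an identity.

Claim: arcsin(sin(x)) = x.
Test a specific point where both sides are defined: x = π.
LHS = arcsin(sin(x)) ≈ 0.0000
RHS = x ≈ 3.1416
Since 0.0000 ≠ 3.1416, the equation fails at this point, so it cannot hold for every real x for which both sides are defined.
arcsin only returns values in [-π/2, π/2], so arcsin(sin(x)) = x holds only for x in that interval, not for all real x.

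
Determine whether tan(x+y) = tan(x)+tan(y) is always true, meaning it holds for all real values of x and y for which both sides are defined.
Claim: tan(x+y) = tan(x)+tan(y).
Test a specific point where both sides are defined: x = 3π/4, y = π/3.
LHS = tan(x+y) ≈ 0.2679
RHS = tan(x)+tan(y) ≈ 0.7321
Since 0.2679 ≠ 0.7321, the equation fails at this point, so it cannot hold for all real values of x and y for which both sides are defined.
The correct formula is tan(x+y) = (tan(x) + tan(y))/(1 - tan(x)tan(y)).

Conclusion: No, this is NOT an identity.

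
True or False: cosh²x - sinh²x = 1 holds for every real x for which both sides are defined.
Claim: cosh²x - sinh²x = 1.
Reasoning: With cosh(x) = (e^x + e^-x)/2 and sinh(x) = (e^x - e^-x)/2: cosh²x = (e^(2x) + 2 + e^(-2x))/4 and sinh²x = (e^(2x) - 2 + e^(-2x))/4. Subtracting leaves 4/4 = 1.
So the two sides agree for every real x for which both sides are defined.

Conclusion: True.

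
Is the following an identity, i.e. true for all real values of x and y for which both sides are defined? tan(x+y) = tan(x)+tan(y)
Claim: tan(x+y) = tan(x)+tan(y).
Test a specific point where both sides are defined: x = -π/3, y = 2π/3.
LHS = tan(x+y) ≈ 1.7321
RHS = tan(x)+tan(y) ≈ -3.4641
Since 1.7321 ≠ -3.4641, the equation fails at this point, so it cannot hold for all real values of x and y for which both sides are defined.
The correct formula is tan(x+y) = (tan(x) + tan(y))/(1 - tan(x)tan(y)).

Conclusion: No, this is NOT an identity.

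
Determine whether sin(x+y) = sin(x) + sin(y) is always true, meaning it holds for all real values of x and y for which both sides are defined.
No, this is NOT an identity.

Claim: sin(x+y) = sin(x) + sin(y).
Test a specific point where both sides are defined: x = -π/2, y = π/4.
LHS = sin(x+y) ≈ -0.7071
RHS = sin(x) + sin(y) ≈ -0.2929
Since -0.7071 ≠ -0.2929, the equation fails at this point, so it cannot hold for all real values of x and y for which both sides are defined.
The correct expansion is sin(x+y) = sin(x)cos(y) + cos(x)sin(y); sine is not additive.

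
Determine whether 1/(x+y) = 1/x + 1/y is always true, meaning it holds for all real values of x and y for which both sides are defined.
Claim: 1/(x+y) = 1/x + 1/y.
Test a specific point where both sides are defined: x = 3, y = 3/2.
LHS = 1/(x+y) ≈ 0.2222
RHS = 1/x + 1/y ≈ 1.0000
Since 0.2222 ≠ 1.0000, the equation fails at this point, so it cannot hold for all real values of x and y for which both sides are defined.
1/x + 1/y = (x+y)/(xy), which is not 1/(x+y).

Conclusion: No, this is NOT an identity.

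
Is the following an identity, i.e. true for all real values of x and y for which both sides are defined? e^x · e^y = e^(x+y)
Claim: e^x · e^y = e^(x+y).
Reasoning: This is the law of exponents for a common base: multiplying powers adds exponents. E.g. from the series, (Σ x^j/j!)(Σ y^k/k!) = Σ_m (Σ_{j+k=m} x^j y^k/(j!k!)) = Σ_m (x+y)^m/m! by the binomial theorem.
So the two sides agree for all real values of x and y for which both sides are defined.

Conclusion: Yes, this is an identity.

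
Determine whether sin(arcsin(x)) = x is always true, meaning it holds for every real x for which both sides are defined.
Claim: sin(arcsin(x)) = x.
Reasoning: For -1 ≤ x ≤ 1 (where arcsin is defined), arcsin(x) is by definition an angle whose sine equals x. Taking the sine of that angle returns x. (Note the other order, arcsin(sin x) = x, is NOT an identity.)
So the two sides agree for every real x for which both sides are defined.

Conclusion: Yes, this is an identity.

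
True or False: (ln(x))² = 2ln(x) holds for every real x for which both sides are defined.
Claim: (ln(x))² = 2ln(x).
Test a specific point where both sides are defined: x = 4.
LHS = (ln(x))² ≈ 1.9218
RHS = 2ln(x) ≈ 2.7726
Since 1.9218 ≠ 2.7726, the equation fails at this point, so it cannot hold for every real x for which both sides are defined.
2ln(x) equals ln(x²), which is not the same as (ln x)².

Conclusion: False.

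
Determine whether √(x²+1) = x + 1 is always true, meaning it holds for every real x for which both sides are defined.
No, this is NOT an identity.

Claim: √(x²+1) = x + 1.
Test a specific point where both sides are defined: x = 2.
LHS = √(x²+1) ≈ 2.2361
RHS = x + 1 ≈ 3.0000
Since 2.2361 ≠ 3.0000, the equation fails at this point, so it cannot hold for every real x for which both sides are defined.
(x+1)² = x² + 2x + 1 ≠ x² + 1 unless x = 0.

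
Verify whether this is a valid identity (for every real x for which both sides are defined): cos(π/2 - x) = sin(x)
Claim: cos(π/2 - x) = sin(x).
Reasoning: Use cos(u - v) = cos(u)cos(v) + sin(u)sin(v) with u = π/2, v = x: cos(π/2)cos(x) + sin(π/2)sin(x) = 0·cos(x) + 1·sin(x) = sin(x).
So the two sides agree for every real x for which both sides are defined.

Conclusion: Yes, this is an identity.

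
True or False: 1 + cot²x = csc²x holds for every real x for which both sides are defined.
True.

Claim: 1 + cot²x = csc²x.
Reasoning: Start from sin²x + cos²x = 1 and divide every term by sin²x (allowed wherever cot x and csc x are defined): 1 + cot²x = 1/sin²x = csc²x.
So the two sides agree for every real x for which both sides are defined.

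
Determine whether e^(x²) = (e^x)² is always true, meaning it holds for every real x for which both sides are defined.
Claim: e^(x²) = (e^x)².
Test a specific point where both sides are defined: x = -3.
LHS = e^(x²) ≈ 8103.0839
RHS = (e^x)² ≈ 0.0025
Since 8103.0839 ≠ 0.0025, the equation fails at this point, so it cannot hold for every real x for which both sides are defined.
(e^x)² = e^(2x), and 2x ≠ x² in general.

Conclusion: No, this is NOT an identity.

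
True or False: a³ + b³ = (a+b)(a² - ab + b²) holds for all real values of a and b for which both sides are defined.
True.

Claim: a³ + b³ = (a+b)(a² - ab + b²).
Reasoning: Expand the right side: (a+b)(a² - ab + b²) = a³ - a²b + ab² + a²b - ab² + b³ = a³ + b³ (the middle terms cancel in pairs).
So the two sides agree for all real values of a and b for which both sides are defined.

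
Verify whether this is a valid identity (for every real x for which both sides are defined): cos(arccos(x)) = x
Claim: cos(arccos(x)) = x.
Reasoning: For -1 ≤ x ≤ 1 (where arccos is defined), arccos(x) is by definition an angle whose cosine equals x. Taking the cosine of that angle returns x. (Note the other order, arccos(cos x) = x, is NOT an identity.)
So the two sides agree for every real x for which both sides are defined.

Conclusion: Yes, this is an identity.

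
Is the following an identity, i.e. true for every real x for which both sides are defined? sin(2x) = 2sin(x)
Claim: sin(2x) = 2sin(x).
Test a specific point where both sides are defined: x = -π/6.
LHS = sin(2x) ≈ -0.8660
RHS = 2sin(x) ≈ -1.0000
Since -0.8660 ≠ -1.0000, the equation fails at this point, so it cannot hold for every real x for which both sides are defined.
The correct double-angle formula is sin(2x) = 2sin(x)cos(x).

Conclusion: No, this is NOT an identity.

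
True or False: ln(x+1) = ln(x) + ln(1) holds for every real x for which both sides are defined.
False.

Claim: ln(x+1) = ln(x) + ln(1).
Test a specific point where both sides are defined: x = 1/2.
LHS = ln(x+1) ≈ 0.4055
RHS = ln(x) + ln(1) ≈ -0.6931
Since 0.4055 ≠ -0.6931, the equation fails at this point, so it cannot hold for every real x for which both sides are defined.
ln(1) = 0, so the right side is just ln(x), which differs from ln(x+1).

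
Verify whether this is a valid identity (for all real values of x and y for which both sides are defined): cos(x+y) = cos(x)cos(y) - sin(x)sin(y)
Claim: cos(x+y) = cos(x)cos(y) - sin(x)sin(y).
Reasoning: By Euler's formula e^(i(x+y)) = e^(ix)·e^(iy) = (cos x + i·sin x)(cos y + i·sin y). The real part of the left side is cos(x+y); the real part of the product is cos(x)cos(y) - sin(x)sin(y) (since i·i = -1).
So the two sides agree for all real values of x and y for which both sides are defined.

Conclusion: Yes, this is an identity.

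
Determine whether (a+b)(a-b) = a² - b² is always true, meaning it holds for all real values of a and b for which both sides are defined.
Claim: (a+b)(a-b) = a² - b².
Reasoning: Expand: (a+b)(a-b) = a² - ab + ba - b² = a² - b² (the cross terms cancel).
So the two sides agree for all real values of a and b for which both sides are defined.

Conclusion: Yes, this is an identity.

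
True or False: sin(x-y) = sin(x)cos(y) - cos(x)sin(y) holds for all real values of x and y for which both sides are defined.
True.

Claim: sin(x-y) = sin(x)cos(y) - cos(x)sin(y).
Reasoning: Replace y by -y in sin(x+y) = sin(x)cos(y) + cos(x)sin(y) and use cos(-y) = cos(y), sin(-y) = -sin(y): sin(x-y) = sin(x)cos(y) - cos(x)sin(y).
So the two sides agree for all real values of x and y for which both sides are defined.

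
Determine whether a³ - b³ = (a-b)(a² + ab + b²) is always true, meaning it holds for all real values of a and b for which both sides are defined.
Claim: a³ - b³ = (a-b)(a² + ab + b²).
Reasoning: Expand the right side: (a-b)(a² + ab + b²) = a³ + a²b + ab² - a²b - ab² - b³ = a³ - b³ (the middle terms cancel in pairs).
So the two sides agree for all real values of a and b for which both sides are defined.

Conclusion: Yes, this is an identity.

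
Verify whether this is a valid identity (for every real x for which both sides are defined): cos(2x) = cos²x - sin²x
Claim: cos(2x) = cos²x - sin²x.
Reasoning: Put y = x in the addition formula cos(x+y) = cos(x)cos(y) - sin(x)sin(y): cos(2x) = cos²x - sin²x.
So the two sides agree for every real x for which both sides are defined.

Conclusion: Yes, this is an identity.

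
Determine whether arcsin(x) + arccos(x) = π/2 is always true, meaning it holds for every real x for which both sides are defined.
Claim: arcsin(x) + arccos(x) = π/2.
Reasoning: Both sides are defined for -1 ≤ x ≤ 1. Let θ = arcsin(x), so sin θ = x and θ ∈ [-π/2, π/2]. Then cos(π/2 - θ) = sin θ = x and π/2 - θ ∈ [0, π], which is exactly the range of arccos, so arccos(x) = π/2 - θ. Adding: arcsin(x) + arccos(x) = θ + (π/2 - θ) = π/2.
So the two sides agree for every real x for which both sides are defined.

Conclusion: Yes, this is an identity.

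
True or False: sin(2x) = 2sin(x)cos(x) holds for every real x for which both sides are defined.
Claim: sin(2x) = 2sin(x)cos(x).
Reasoning: Put y = x in the addition formula sin(x+y) = sin(x)cos(y) + cos(x)sin(y): sin(2x) = sin(x)cos(x) + cos(x)sin(x) = 2sin(x)cos(x).
So the two sides agree for every real x for which both sides are defined.

Conclusion: True.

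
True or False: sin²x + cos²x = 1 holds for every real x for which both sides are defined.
True.

Claim: sin²x + cos²x = 1.
Reasoning: The point (cos x, sin x) lies on the unit circle X² + Y² = 1, so cos²x + sin²x = 1 for every real x.
So the two sides agree for every real x for which both sides are defined.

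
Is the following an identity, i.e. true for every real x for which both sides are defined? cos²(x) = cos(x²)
No, this is NOT an identity.

Claim: cos²(x) = cos(x²).
Test a specific point where both sides are defined: x = π/4.
LHS = cos²(x) ≈ 0.5000
RHS = cos(x²) ≈ 0.8157
Since 0.5000 ≠ 0.8157, the equation fails at this point, so it cannot hold for every real x for which both sides are defined.
cos²(x) means (cos x)², squaring the output; cos(x²) squares the input. These are different functions.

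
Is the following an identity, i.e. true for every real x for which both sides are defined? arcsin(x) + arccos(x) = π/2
Yes, this is an identity.

Claim: arcsin(x) + arccos(x) = π/2.
Reasoning: Both sides are defined for -1 ≤ x ≤ 1. Let θ = arcsin(x), so sin θ = x and θ ∈ [-π/2, π/2]. Then cos(π/2 - θ) = sin θ = x and π/2 - θ ∈ [0, π], which is exactly the range of arccos, so arccos(x) = π/2 - θ. Adding: arcsin(x) + arccos(x) = θ + (π/2 - θ) = π/2.
So the two sides agree for every real x for which both sides are defined.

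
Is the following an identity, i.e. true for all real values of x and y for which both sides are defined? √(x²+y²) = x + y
No, this is NOT an identity.

Claim: √(x²+y²) = x + y.
Test a specific point where both sides are defined: x = 1/2, y = 5.
LHS = √(x²+y²) ≈ 5.0249
RHS = x + y ≈ 5.5000
Since 5.0249 ≠ 5.5000, the equation fails at this point, so it cannot hold for all real values of x and y for which both sides are defined.
(x+y)² = x² + 2xy + y², not x² + y², so the square root does not split this way.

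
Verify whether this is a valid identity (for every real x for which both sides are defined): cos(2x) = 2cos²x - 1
Yes, this is an identity.

Claim: cos(2x) = 2cos²x - 1.
Reasoning: cos(2x) = cos²x - sin²x. Replace sin²x by 1 - cos²x: cos²x - (1 - cos²x) = 2cos²x - 1.
So the two sides agree for every real x for which both sides are defined.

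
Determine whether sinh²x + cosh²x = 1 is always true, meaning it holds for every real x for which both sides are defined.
No, this is NOT an identity.

Claim: sinh²x + cosh²x = 1.
Test a specific point where both sides are defined: x = -2.
LHS = sinh²x + cosh²x ≈ 27.3082
RHS = 1 ≈ 1.0000
Since 27.3082 ≠ 1.0000, the equation fails at this point, so it cannot hold for every real x for which both sides are defined.
The correct hyperbolic identity is cosh²x - sinh²x = 1 (a difference); the sum sinh²x + cosh²x equals cosh(2x).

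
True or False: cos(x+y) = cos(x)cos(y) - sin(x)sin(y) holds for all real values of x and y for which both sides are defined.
True.

Claim: cos(x+y) = cos(x)cos(y) - sin(x)sin(y).
Reasoning: By Euler's formula e^(i(x+y)) = e^(ix)·e^(iy) = (cos x + i·sin x)(cos y + i·sin y). The real part of the left side is cos(x+y); the real part of the product is cos(x)cos(y) - sin(x)sin(y) (since i·i = -1).
So the two sides agree for all real values of x and y for which both sides are defined.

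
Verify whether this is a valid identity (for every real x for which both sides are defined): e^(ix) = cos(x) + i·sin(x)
Claim: e^(ix) = cos(x) + i·sin(x).
Reasoning: Euler's formula. Expand e^(ix) = Σ (ix)^k / k!. Since i² = -1, the even-k terms are Σ (-1)^m x^(2m)/(2m)! = cos(x) and the odd-k terms are i · Σ (-1)^m x^(2m+1)/(2m+1)! = i·sin(x).
So the two sides agree for every real x for which both sides are defined.

Conclusion: Yes, this is an identity.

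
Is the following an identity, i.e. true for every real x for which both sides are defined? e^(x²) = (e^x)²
No, this is NOT an identity.

Claim: e^(x²) = (e^x)².
Test a specific point where both sides are defined: x = -3.
LHS = e^(x²) ≈ 8103.0839
RHS = (e^x)² ≈ 0.0025
Since 8103.0839 ≠ 0.0025, the equation fails at this point, so it cannot hold for every real x for which both sides are defined.
(e^x)² = e^(2x), and 2x ≠ x² in general.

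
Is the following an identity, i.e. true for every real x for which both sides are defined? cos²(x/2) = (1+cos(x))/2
Yes, this is an identity.

Claim: cos²(x/2) = (1+cos(x))/2.
Reasoning: Use cos(2θ) = 2cos²θ - 1 with θ = x/2: cos(x) = 2cos²(x/2) - 1. Solving for cos²(x/2) gives (1 + cos(x))/2.
So the two sides agree for every real x for which both sides are defined.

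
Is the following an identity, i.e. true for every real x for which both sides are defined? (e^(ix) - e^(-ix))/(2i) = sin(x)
Yes, this is an identity.

Claim: (e^(ix) - e^(-ix))/(2i) = sin(x).
Reasoning: By Euler's formula e^(ix) = cos(x) + i·sin(x) and e^(-ix) = cos(x) - i·sin(x). Subtracting cancels the cosine terms: e^(ix) - e^(-ix) = 2i·sin(x); divide by 2i.
So the two sides agree for every real x for which both sides are defined.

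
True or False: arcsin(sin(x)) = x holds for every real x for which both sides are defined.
False.

Claim: arcsin(sin(x)) = x.
Test a specific point where both sides are defined: x = 3π/4.
LHS = arcsin(sin(x)) ≈ 0.7854
RHS = x ≈ 2.3562
Since 0.7854 ≠ 2.3562, the equation fails at this point, so it cannot hold for every real x for which both sides are defined.
arcsin only returns values in [-π/2, π/2], so arcsin(sin(x)) = x holds only for x in that interval, not for all real x.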